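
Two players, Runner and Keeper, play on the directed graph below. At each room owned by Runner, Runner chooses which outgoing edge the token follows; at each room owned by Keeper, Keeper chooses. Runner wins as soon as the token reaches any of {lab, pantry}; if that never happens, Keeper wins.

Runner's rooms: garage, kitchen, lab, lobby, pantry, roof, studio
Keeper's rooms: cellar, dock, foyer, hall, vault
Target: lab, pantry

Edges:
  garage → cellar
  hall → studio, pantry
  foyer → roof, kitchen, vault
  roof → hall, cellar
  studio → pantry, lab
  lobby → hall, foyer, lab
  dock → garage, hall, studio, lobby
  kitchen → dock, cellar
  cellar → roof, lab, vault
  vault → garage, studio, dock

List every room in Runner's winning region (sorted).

A0 = {lab, pantry}
A1: add {lobby, studio} — studio (Runner) has studio→pantry; lobby (Runner) has lobby→lab.
A2: add {hall} — hall (Keeper): all of {studio, pantry} already in.
A3: add {roof} — roof (Runner) has roof→hall.
A4 = A3; e.g. garage (Runner) has no edge into A3. Fixed point.
Runner's winning region = {hall, lab, lobby, pantry, roof, studio}.

hall, lab, lobby, pantry, roof, studio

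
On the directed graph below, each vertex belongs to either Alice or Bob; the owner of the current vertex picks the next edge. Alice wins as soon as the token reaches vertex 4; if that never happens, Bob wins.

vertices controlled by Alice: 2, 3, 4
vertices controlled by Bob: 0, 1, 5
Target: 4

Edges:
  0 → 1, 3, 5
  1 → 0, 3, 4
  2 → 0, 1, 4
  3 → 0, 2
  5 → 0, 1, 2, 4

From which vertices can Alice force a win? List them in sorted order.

2, 3, 4

A0 = {4}
A1: add {2} — 2 (Alice) has 2→4.
A2: add {3} — 3 (Alice) has 3→2.
A3 = A2; e.g. 0 (Bob) can still go to 1. Fixed point.
Alice's winning region = {2, 3, 4}.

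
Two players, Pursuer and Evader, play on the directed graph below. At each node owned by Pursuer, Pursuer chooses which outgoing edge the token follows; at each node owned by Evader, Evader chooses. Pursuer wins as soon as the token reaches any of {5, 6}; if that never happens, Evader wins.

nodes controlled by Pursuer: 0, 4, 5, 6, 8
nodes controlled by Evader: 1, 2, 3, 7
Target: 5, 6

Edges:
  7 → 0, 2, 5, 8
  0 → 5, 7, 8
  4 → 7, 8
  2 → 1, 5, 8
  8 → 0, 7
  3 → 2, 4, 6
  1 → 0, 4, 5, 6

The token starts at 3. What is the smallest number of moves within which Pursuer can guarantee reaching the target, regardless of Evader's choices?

A0 = {5, 6}
A1: add {0} — 0 (Pursuer) has 0→5.
A2: add {8} — 8 (Pursuer) has 8→0.
A3: add {4} — 4 (Pursuer) has 4→8.
A4: add {1} — 1 (Evader): all of {0, 4, 5, 6} already in.
A5: add {2} — 2 (Evader): all of {1, 5, 8} already in.
A6: add {3, 7} — 3 (Evader): all of {2, 4, 6} already in; 7 (Evader): all of {0, 2, 5, 8} already in.
A6 = all vertices. Fixed point.
3 enters the attractor at level 6, so Pursuer can force the target in 6 moves from there.

6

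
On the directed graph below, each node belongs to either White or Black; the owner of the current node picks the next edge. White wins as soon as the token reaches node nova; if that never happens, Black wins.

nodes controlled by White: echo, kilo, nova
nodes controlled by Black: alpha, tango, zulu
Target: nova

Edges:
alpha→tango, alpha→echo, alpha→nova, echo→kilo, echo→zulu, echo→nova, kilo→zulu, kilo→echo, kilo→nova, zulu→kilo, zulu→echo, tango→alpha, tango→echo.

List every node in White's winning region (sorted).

echo, kilo, nova, zulu

A0 = {nova}
A1: add {echo, kilo} — kilo (White) has kilo→nova; echo (White) has echo→nova.
A2: add {zulu} — zulu (Black): all of {kilo, echo} already in.
A3 = A2; e.g. alpha (Black) can still go to tango. Fixed point.
White's winning region = {echo, kilo, nova, zulu}.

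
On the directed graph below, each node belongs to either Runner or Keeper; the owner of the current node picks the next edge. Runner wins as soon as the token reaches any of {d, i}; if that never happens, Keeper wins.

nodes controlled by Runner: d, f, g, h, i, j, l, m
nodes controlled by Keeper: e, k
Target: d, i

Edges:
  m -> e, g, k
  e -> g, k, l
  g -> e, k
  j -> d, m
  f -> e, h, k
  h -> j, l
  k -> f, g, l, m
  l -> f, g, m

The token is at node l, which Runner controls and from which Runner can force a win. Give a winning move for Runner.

A0 = {d, i}
A1: add {j} — j (Runner) has j→d.
A2: add {h} — h (Runner) has h→j.
A3: add {f} — f (Runner) has f→h.
A4: add {l} — l (Runner) has l→f.
A5 = A4; e.g. e (Keeper) can still go to g. Fixed point.
From l, successor f is in the attractor (rank 3); the other successors g, m are not.

f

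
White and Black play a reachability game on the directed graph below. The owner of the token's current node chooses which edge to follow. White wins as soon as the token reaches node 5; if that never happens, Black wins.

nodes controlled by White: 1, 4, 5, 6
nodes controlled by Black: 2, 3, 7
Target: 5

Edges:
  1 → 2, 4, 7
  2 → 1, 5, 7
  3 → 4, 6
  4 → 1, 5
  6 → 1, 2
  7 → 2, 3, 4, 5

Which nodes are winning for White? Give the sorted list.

A0 = {5}
A1: add {4} — 4 (White) has 4→5.
A2: add {1} — 1 (White) has 1→4.
A3: add {6} — 6 (White) has 6→1.
A4: add {3} — 3 (Black): all of {4, 6} already in.
A5 = A4; e.g. 2 (Black) can still go to 7. Fixed point.
White's winning region = {1, 3, 4, 5, 6}.

1, 3, 4, 5, 6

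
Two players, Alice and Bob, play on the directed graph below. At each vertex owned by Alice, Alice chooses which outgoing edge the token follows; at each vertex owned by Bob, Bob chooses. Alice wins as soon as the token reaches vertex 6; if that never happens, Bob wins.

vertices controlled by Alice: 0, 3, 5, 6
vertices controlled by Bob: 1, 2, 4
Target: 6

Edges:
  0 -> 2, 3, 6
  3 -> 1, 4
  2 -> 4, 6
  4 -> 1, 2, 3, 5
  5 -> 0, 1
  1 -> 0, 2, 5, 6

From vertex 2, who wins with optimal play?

Bob

A0 = {6}
A1: add {0} — 0 (Alice) has 0→6.
A2: add {5} — 5 (Alice) has 5→0.
A3 = A2; e.g. 1 (Bob) can still go to 2. Fixed point.
2 never enters the attractor, so Bob can avoid the target forever.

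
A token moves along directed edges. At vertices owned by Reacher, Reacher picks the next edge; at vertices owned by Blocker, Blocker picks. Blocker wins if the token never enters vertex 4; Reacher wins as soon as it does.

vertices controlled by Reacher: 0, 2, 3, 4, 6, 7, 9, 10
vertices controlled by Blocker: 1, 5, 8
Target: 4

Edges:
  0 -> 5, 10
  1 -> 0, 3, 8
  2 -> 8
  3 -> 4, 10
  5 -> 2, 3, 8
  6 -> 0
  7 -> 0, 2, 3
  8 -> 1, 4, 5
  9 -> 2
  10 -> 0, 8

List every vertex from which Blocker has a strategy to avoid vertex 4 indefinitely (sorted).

0, 1, 2, 5, 6, 8, 9, 10

A0 = {4}
A1: add {3} — 3 (Reacher) has 3→4.
A2: add {7} — 7 (Reacher) has 7→3.
A3 = A2; e.g. 0 (Reacher) has no edge into A2. Fixed point.
Reacher's attractor = {3, 4, 7}; Blocker avoids the target exactly from the complement.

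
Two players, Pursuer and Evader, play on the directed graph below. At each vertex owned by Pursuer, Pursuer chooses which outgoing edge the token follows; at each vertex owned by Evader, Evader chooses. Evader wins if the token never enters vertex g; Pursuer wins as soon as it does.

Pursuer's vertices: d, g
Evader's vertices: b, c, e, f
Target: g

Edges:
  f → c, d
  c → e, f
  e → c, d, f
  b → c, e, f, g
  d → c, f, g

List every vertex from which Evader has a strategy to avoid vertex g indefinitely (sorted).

b, c, e, f

A0 = {g}
A1: add {d} — d (Pursuer) has d→g.
A2 = A1; e.g. b (Evader) can still go to c. Fixed point.
Pursuer's attractor = {d, g}; Evader avoids the target exactly from the complement.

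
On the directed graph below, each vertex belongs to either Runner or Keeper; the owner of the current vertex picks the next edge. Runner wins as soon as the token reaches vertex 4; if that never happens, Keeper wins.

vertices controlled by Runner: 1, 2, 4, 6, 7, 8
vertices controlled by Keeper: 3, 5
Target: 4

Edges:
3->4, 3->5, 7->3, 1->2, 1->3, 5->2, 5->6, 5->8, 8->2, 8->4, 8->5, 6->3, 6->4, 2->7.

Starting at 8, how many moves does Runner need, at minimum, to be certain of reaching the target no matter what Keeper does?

1

A0 = {4}
A1: add {6, 8} — 6 (Runner) has 6→4; 8 (Runner) has 8→4.
A2 = A1; e.g. 1 (Runner) has no edge into A1. Fixed point.
8 enters the attractor at level 1, so Runner can force the target in 1 move from there.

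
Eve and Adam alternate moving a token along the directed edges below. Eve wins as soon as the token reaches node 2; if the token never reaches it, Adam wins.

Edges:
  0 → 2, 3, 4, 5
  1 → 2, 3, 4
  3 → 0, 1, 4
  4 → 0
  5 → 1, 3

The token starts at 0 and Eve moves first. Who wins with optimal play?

Eve

Track states (vertex, player-to-move).
A0 = {(2,Eve), (2,Adam)}
A1: add {(0,Eve), (1,Eve)}.
(0,Eve) ∈ A1 ⇒ Eve forces the target.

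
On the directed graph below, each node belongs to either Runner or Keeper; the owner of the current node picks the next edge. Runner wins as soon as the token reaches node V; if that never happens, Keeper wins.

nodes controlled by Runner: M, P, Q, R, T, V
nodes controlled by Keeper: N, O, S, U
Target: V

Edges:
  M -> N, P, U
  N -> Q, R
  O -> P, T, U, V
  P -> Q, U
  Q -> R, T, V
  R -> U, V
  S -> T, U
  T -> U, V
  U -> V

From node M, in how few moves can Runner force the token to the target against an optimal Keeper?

A0 = {V}
A1: add {Q, R, T, U} — Q (Runner) has Q→V; R (Runner) has R→V; T (Runner) has T→V; U (Keeper): all of {V} already in.
A2: add {M, N, P, S} — M (Runner) has M→U; N (Keeper): all of {Q, R} already in; P (Runner) has P→Q; S (Keeper): all of {T, U} already in.
M enters the attractor at level 2, so Runner can force the target in 2 moves from there.

2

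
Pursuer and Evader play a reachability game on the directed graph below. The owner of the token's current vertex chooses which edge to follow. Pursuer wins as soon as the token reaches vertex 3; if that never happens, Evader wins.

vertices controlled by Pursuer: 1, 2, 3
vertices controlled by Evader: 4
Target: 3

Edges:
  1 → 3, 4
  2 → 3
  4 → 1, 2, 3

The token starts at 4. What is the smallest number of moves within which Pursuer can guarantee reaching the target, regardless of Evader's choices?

2

A0 = {3}
A1: add {1, 2} — 1 (Pursuer) has 1→3; 2 (Pursuer) has 2→3.
A2: add {4} — 4 (Evader): all of {1, 2, 3} already in.
A2 = all vertices. Fixed point.
4 enters the attractor at level 2, so Pursuer can force the target in 2 moves from there.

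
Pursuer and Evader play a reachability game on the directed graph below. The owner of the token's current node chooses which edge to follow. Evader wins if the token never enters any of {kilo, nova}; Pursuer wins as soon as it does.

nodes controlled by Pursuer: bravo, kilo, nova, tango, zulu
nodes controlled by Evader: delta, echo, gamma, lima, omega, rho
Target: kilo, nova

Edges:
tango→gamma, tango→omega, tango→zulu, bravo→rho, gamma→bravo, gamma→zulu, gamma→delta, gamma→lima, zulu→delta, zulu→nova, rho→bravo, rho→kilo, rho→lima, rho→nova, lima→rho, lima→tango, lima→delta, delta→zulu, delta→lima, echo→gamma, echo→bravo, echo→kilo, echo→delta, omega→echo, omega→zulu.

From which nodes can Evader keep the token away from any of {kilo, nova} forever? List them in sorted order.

A0 = {kilo, nova}
A1: add {zulu} — zulu (Pursuer) has zulu→nova.
A2: add {tango} — tango (Pursuer) has tango→zulu.
A3 = A2; e.g. gamma (Evader) can still go to bravo. Fixed point.
Pursuer's attractor = {kilo, nova, tango, zulu}; Evader avoids the target exactly from the complement.

bravo, delta, echo, gamma, lima, omega, rho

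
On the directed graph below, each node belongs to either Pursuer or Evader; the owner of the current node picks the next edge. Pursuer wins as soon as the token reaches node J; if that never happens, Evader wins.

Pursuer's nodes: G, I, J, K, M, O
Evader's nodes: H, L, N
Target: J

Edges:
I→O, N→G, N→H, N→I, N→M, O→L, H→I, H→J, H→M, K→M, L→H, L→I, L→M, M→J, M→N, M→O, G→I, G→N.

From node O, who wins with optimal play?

Evader

A0 = {J}
A1: add {M} — M (Pursuer) has M→J.
A2: add {K} — K (Pursuer) has K→M.
A3 = A2; e.g. G (Pursuer) has no edge into A2. Fixed point.
O never enters the attractor, so Evader can avoid the target forever.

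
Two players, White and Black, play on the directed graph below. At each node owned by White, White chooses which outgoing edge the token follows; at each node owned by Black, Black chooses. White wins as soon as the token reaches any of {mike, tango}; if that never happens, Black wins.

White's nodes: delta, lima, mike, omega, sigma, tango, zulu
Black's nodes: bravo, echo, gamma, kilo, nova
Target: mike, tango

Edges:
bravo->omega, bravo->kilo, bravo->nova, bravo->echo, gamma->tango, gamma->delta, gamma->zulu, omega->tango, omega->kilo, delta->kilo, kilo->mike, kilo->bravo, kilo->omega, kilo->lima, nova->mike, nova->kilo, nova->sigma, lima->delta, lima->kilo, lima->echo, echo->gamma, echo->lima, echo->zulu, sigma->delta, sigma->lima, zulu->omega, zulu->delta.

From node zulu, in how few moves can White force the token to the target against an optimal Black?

2

A0 = {mike, tango}
A1: add {omega} — omega (White) has omega→tango.
A2: add {zulu} — zulu (White) has zulu→omega.
A3 = A2; e.g. bravo (Black) can still go to kilo. Fixed point.
zulu enters the attractor at level 2, so White can force the target in 2 moves from there.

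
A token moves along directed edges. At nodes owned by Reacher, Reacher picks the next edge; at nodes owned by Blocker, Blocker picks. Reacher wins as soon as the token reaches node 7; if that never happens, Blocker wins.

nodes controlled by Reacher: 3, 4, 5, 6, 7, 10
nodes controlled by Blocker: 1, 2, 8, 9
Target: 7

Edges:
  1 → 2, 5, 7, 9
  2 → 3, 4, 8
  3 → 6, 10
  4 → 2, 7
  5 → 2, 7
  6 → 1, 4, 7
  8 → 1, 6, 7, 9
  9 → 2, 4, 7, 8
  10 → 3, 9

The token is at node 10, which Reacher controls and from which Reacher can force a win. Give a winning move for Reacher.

3

A0 = {7}
A1: add {4, 5, 6} — 4 (Reacher) has 4→7; 5 (Reacher) has 5→7; 6 (Reacher) has 6→7.
A2: add {3} — 3 (Reacher) has 3→6.
A3: add {10} — 10 (Reacher) has 10→3.
A4 = A3; e.g. 1 (Blocker) can still go to 2. Fixed point.
From 10, successor 3 is in the attractor (rank 2); the other successor 9 is not.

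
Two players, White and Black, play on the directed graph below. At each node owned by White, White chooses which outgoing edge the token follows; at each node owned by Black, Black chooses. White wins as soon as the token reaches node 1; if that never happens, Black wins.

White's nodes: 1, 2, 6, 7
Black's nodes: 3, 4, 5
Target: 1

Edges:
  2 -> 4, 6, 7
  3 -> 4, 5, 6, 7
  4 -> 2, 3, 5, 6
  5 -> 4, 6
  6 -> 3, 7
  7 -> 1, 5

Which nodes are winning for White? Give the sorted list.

1, 2, 6, 7

A0 = {1}
A1: add {7} — 7 (White) has 7→1.
A2: add {2, 6} — 2 (White) has 2→7; 6 (White) has 6→7.
A3 = A2; e.g. 3 (Black) can still go to 4. Fixed point.
White's winning region = {1, 2, 6, 7}.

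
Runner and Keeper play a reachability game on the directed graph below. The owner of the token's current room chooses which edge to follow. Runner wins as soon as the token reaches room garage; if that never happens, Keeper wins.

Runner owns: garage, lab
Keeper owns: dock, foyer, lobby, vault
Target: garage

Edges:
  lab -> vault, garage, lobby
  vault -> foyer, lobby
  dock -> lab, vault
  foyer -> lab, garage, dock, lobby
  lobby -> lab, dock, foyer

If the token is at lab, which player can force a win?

Runner

A0 = {garage}
A1: add {lab} — lab (Runner) has lab→garage.
A2 = A1; e.g. vault (Keeper) can still go to foyer. Fixed point.
lab ∈ A1, so Runner can force the target.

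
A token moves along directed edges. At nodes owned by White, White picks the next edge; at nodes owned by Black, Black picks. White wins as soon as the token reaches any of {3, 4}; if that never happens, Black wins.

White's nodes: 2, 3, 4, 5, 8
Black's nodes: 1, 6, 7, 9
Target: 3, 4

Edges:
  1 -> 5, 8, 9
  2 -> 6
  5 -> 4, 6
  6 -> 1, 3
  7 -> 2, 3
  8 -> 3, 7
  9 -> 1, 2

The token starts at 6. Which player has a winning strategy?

Black

A0 = {3, 4}
A1: add {5, 8} — 5 (White) has 5→4; 8 (White) has 8→3.
A2 = A1; e.g. 1 (Black) can still go to 9. Fixed point.
6 never enters the attractor, so Black can avoid the target forever.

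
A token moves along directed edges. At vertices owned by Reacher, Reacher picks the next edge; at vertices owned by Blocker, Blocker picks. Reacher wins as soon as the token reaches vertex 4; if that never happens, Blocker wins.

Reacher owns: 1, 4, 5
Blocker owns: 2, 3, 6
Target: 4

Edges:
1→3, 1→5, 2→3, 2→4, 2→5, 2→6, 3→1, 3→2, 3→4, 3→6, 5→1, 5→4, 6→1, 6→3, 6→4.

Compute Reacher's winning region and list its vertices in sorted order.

1, 4, 5

A0 = {4}
A1: add {5} — 5 (Reacher) has 5→4.
A2: add {1} — 1 (Reacher) has 1→5.
A3 = A2; e.g. 2 (Blocker) can still go to 3. Fixed point.
Reacher's winning region = {1, 4, 5}.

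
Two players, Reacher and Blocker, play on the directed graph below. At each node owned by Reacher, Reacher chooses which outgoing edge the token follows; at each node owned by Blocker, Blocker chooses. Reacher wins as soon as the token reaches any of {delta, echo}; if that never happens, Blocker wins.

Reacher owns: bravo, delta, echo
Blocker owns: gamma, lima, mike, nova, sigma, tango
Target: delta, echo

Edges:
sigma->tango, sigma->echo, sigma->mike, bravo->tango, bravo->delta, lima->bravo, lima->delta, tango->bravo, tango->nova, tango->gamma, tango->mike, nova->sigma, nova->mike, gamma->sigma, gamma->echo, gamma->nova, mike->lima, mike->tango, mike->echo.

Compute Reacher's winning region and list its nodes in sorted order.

A0 = {delta, echo}
A1: add {bravo} — bravo (Reacher) has bravo→delta.
A2: add {lima} — lima (Blocker): all of {bravo, delta} already in.
A3 = A2; e.g. sigma (Blocker) can still go to tango. Fixed point.
Reacher's winning region = {bravo, delta, echo, lima}.

bravo, delta, echo, lima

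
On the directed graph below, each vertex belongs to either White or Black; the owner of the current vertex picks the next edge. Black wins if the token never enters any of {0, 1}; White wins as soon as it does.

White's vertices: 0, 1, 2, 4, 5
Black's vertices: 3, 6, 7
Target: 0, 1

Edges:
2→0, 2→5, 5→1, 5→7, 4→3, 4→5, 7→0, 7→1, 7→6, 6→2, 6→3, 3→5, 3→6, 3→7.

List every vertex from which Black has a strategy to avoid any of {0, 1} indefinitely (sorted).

3, 6, 7

A0 = {0, 1}
A1: add {2, 5} — 2 (White) has 2→0; 5 (White) has 5→1.
A2: add {4} — 4 (White) has 4→5.
A3 = A2; e.g. 3 (Black) can still go to 6. Fixed point.
White's attractor = {0, 1, 2, 4, 5}; Black avoids the target exactly from the complement.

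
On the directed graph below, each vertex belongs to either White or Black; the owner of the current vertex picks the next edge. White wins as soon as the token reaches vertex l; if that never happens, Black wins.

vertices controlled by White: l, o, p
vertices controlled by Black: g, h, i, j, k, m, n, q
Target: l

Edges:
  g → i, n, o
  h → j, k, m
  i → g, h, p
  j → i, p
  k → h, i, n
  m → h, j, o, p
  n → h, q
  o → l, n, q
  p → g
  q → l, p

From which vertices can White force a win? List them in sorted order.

A0 = {l}
A1: add {o} — o (White) has o→l.
A2 = A1; e.g. g (Black) can still go to i. Fixed point.
White's winning region = {l, o}.

l, o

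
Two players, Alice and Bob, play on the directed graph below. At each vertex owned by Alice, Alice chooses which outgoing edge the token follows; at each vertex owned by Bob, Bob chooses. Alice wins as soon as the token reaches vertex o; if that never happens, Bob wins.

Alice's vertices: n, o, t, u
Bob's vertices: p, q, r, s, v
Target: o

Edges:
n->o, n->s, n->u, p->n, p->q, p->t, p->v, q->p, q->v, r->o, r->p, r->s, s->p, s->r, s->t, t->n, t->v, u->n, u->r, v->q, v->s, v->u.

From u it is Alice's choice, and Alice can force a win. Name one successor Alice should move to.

n

A0 = {o}
A1: add {n} — n (Alice) has n→o.
A2: add {t, u} — t (Alice) has t→n; u (Alice) has u→n.
A3 = A2; e.g. p (Bob) can still go to q. Fixed point.
From u, successor n is in the attractor (rank 1); the other successor r is not.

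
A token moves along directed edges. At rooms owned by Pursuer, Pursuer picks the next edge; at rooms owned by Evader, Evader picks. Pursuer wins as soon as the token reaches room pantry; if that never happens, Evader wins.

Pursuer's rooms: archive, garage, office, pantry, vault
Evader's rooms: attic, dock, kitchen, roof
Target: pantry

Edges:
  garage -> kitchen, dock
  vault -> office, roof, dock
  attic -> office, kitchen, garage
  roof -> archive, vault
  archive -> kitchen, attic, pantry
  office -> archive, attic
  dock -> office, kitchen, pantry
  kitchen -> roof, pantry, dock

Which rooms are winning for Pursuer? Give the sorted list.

archive, office, pantry, roof, vault

A0 = {pantry}
A1: add {archive} — archive (Pursuer) has archive→pantry.
A2: add {office} — office (Pursuer) has office→archive.
A3: add {vault} — vault (Pursuer) has vault→office.
A4: add {roof} — roof (Evader): all of {archive, vault} already in.
A5 = A4; e.g. kitchen (Evader) can still go to dock. Fixed point.
Pursuer's winning region = {archive, office, pantry, roof, vault}.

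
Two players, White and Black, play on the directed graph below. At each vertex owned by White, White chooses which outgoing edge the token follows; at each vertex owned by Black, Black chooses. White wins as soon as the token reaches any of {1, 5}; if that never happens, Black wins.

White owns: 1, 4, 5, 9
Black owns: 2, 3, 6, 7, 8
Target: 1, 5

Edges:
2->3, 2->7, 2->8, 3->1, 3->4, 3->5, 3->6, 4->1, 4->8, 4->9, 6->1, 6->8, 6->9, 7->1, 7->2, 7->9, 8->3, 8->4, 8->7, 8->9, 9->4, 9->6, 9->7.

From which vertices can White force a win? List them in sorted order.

1, 4, 5, 9

A0 = {1, 5}
A1: add {4} — 4 (White) has 4→1.
A2: add {9} — 9 (White) has 9→4.
A3 = A2; e.g. 2 (Black) can still go to 3. Fixed point.
White's winning region = {1, 4, 5, 9}.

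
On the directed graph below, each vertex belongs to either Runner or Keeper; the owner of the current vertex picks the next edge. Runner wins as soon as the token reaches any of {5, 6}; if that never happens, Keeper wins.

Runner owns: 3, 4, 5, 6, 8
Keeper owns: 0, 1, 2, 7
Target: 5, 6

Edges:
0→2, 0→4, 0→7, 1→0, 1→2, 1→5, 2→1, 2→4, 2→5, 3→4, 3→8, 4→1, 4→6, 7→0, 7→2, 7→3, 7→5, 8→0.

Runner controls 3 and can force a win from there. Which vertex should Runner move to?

4

A0 = {5, 6}
A1: add {4} — 4 (Runner) has 4→6.
A2: add {3} — 3 (Runner) has 3→4.
A3 = A2; e.g. 0 (Keeper) can still go to 2. Fixed point.
From 3, successor 4 is in the attractor (rank 1); the other successor 8 is not.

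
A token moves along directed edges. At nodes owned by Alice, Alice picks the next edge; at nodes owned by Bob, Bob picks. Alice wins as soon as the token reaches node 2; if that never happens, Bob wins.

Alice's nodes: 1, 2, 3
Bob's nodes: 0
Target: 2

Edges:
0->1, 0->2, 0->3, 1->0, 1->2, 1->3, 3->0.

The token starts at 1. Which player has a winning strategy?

A0 = {2}
A1: add {1} — 1 (Alice) has 1→2.
A2 = A1; e.g. 0 (Bob) can still go to 3. Fixed point.
1 ∈ A1, so Alice can force the target.

Alice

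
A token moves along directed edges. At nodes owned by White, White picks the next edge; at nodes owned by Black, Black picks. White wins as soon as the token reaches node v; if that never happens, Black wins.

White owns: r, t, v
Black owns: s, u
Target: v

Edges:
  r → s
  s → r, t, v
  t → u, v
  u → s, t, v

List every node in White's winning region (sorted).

A0 = {v}
A1: add {t} — t (White) has t→v.
A2 = A1; e.g. r (White) has no edge into A1. Fixed point.
White's winning region = {t, v}.

t, v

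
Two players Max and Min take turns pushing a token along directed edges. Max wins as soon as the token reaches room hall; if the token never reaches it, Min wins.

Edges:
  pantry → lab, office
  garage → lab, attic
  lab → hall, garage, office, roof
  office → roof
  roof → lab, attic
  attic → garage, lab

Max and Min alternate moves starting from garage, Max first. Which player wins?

Min

Track states (vertex, player-to-move).
A0 = {(hall,Max), (hall,Min)}
A1: add {(lab,Max)}.
A2 = A1; e.g. (pantry,Max) stays out. (garage,Max) never enters ⇒ Min avoids the target.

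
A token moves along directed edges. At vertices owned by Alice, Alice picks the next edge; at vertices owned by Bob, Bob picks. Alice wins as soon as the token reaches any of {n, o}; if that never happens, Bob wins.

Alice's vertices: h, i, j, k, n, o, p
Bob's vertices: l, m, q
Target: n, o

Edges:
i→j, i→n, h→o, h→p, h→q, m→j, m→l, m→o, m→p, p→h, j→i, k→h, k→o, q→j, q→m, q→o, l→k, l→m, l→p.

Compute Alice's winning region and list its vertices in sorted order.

A0 = {n, o}
A1: add {h, i, k} — h (Alice) has h→o; i (Alice) has i→n; k (Alice) has k→o.
A2: add {j, p} — j (Alice) has j→i; p (Alice) has p→h.
A3 = A2; e.g. l (Bob) can still go to m. Fixed point.
Alice's winning region = {h, i, j, k, n, o, p}.

h, i, j, k, n, o, p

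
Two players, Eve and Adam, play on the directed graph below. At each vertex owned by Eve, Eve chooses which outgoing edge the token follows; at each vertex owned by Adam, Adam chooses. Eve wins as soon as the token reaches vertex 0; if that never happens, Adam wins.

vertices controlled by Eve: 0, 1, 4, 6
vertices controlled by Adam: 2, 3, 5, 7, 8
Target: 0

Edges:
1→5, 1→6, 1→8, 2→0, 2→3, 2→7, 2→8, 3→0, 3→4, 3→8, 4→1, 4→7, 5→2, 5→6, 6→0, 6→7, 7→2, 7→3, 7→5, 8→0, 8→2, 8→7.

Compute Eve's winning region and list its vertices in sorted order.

A0 = {0}
A1: add {6} — 6 (Eve) has 6→0.
A2: add {1} — 1 (Eve) has 1→6.
A3: add {4} — 4 (Eve) has 4→1.
A4 = A3; e.g. 2 (Adam) can still go to 3. Fixed point.
Eve's winning region = {0, 1, 4, 6}.

0, 1, 4, 6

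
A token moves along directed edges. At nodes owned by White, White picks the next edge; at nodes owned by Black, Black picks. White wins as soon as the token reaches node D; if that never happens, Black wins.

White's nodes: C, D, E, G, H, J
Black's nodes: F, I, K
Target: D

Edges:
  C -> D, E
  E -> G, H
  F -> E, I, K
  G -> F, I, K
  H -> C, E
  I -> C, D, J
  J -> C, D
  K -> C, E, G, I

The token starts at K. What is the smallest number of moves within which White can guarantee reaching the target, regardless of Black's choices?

A0 = {D}
A1: add {C, J} — C (White) has C→D; J (White) has J→D.
A2: add {H, I} — H (White) has H→C; I (Black): all of {C, D, J} already in.
A3: add {E, G} — E (White) has E→H; G (White) has G→I.
A4: add {K} — K (Black): all of {C, E, G, I} already in.
K enters the attractor at level 4, so White can force the target in 4 moves from there.

4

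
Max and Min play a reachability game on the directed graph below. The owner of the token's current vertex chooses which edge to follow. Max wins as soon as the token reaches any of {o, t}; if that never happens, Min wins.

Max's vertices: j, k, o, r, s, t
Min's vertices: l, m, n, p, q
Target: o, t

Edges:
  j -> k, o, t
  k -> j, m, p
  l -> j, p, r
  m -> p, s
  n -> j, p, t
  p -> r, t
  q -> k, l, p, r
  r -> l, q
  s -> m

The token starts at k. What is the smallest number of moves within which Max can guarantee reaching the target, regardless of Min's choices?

A0 = {o, t}
A1: add {j} — j (Max) has j→o.
A2: add {k} — k (Max) has k→j.
A3 = A2; e.g. l (Min) can still go to p. Fixed point.
k enters the attractor at level 2, so Max can force the target in 2 moves from there.

2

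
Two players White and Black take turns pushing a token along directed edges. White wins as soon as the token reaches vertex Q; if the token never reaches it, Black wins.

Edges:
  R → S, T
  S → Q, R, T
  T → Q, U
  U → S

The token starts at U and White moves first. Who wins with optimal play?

Track states (vertex, player-to-move).
A0 = {(Q,White), (Q,Black)}
A1: add {(S,White), (T,White)}.
A2: add {(R,Black), (U,Black)}.
A3 = A2; e.g. (R,White) stays out. (U,White) never enters ⇒ Black avoids the target.

Black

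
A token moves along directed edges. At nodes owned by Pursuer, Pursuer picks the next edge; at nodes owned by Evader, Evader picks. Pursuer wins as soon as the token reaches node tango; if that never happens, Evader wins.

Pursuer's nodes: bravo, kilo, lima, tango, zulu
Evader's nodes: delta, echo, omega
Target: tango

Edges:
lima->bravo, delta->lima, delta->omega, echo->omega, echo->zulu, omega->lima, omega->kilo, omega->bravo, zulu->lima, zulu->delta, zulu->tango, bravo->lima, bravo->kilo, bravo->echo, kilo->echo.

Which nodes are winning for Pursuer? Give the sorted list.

tango, zulu

A0 = {tango}
A1: add {zulu} — zulu (Pursuer) has zulu→tango.
A2 = A1; e.g. lima (Pursuer) has no edge into A1. Fixed point.
Pursuer's winning region = {tango, zulu}.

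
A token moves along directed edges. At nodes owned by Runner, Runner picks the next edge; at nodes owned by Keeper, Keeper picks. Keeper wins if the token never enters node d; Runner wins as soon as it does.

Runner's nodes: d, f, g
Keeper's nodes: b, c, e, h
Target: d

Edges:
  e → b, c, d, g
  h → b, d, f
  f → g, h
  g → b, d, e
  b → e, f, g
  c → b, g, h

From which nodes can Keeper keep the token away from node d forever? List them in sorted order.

A0 = {d}
A1: add {g} — g (Runner) has g→d.
A2: add {f} — f (Runner) has f→g.
A3 = A2; e.g. b (Keeper) can still go to e. Fixed point.
Runner's attractor = {d, f, g}; Keeper avoids the target exactly from the complement.

b, c, e, h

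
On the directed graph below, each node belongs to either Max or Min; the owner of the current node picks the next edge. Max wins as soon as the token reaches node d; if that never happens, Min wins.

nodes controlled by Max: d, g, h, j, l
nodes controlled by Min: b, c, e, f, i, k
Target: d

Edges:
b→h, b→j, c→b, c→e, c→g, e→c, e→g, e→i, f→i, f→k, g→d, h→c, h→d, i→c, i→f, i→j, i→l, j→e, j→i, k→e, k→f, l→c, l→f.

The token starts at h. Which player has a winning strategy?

A0 = {d}
A1: add {g, h} — g (Max) has g→d; h (Max) has h→d.
A2 = A1; e.g. b (Min) can still go to j. Fixed point.
h ∈ A1, so Max can force the target.

Max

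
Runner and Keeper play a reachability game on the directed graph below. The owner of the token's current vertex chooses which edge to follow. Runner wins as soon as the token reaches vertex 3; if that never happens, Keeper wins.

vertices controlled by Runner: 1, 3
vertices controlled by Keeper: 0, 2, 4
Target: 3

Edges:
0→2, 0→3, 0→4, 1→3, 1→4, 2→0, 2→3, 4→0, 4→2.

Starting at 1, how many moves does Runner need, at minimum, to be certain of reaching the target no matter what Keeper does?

1

A0 = {3}
A1: add {1} — 1 (Runner) has 1→3.
A2 = A1; e.g. 0 (Keeper) can still go to 2. Fixed point.
1 enters the attractor at level 1, so Runner can force the target in 1 move from there.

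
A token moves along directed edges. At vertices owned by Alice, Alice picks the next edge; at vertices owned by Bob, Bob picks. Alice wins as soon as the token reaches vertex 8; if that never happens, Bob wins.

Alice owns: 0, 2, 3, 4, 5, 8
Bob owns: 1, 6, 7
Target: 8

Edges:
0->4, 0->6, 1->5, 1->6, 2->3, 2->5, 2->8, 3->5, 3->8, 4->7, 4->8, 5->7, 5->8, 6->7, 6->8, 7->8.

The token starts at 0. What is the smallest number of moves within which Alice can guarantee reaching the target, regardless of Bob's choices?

A0 = {8}
A1: add {2, 3, 4, 5, 7} — 2 (Alice) has 2→8; 3 (Alice) has 3→8; 4 (Alice) has 4→8; 5 (Alice) has 5→8; 7 (Bob): all of {8} already in.
A2: add {0, 6} — 0 (Alice) has 0→4; 6 (Bob): all of {7, 8} already in.
0 enters the attractor at level 2, so Alice can force the target in 2 moves from there.

2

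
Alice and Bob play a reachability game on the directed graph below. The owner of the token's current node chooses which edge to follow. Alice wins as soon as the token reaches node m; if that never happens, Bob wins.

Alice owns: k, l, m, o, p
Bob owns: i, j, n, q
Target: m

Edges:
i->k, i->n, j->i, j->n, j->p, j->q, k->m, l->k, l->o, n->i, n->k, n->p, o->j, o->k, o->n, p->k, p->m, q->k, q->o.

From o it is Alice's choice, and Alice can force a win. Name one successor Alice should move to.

A0 = {m}
A1: add {k, p} — k (Alice) has k→m; p (Alice) has p→m.
A2: add {l, o} — l (Alice) has l→k; o (Alice) has o→k.
A3: add {q} — q (Bob): all of {k, o} already in.
A4 = A3; e.g. i (Bob) can still go to n. Fixed point.
From o, successor k is in the attractor (rank 1); the other successors j, n are not.

k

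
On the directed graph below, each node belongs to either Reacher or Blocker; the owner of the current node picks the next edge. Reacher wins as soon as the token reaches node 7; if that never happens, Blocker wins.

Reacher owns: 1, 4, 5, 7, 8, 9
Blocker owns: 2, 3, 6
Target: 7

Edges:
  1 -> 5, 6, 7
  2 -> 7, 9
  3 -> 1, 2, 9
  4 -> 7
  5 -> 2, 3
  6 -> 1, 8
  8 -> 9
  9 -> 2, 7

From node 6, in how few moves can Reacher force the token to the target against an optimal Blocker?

A0 = {7}
A1: add {1, 4, 9} — 1 (Reacher) has 1→7; 4 (Reacher) has 4→7; 9 (Reacher) has 9→7.
A2: add {2, 8} — 2 (Blocker): all of {7, 9} already in; 8 (Reacher) has 8→9.
A3: add {3, 5, 6} — 3 (Blocker): all of {1, 2, 9} already in; 5 (Reacher) has 5→2; 6 (Blocker): all of {1, 8} already in.
A3 = all vertices. Fixed point.
6 enters the attractor at level 3, so Reacher can force the target in 3 moves from there.

3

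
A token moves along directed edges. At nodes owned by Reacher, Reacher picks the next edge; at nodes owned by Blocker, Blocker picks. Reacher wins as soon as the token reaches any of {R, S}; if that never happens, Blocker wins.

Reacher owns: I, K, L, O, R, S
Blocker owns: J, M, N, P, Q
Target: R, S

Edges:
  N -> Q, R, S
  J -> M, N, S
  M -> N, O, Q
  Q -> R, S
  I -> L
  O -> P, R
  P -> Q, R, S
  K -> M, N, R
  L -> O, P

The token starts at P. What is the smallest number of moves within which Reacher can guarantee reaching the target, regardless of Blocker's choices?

A0 = {R, S}
A1: add {K, O, Q} — K (Reacher) has K→R; O (Reacher) has O→R; Q (Blocker): all of {R, S} already in.
A2: add {L, N, P} — L (Reacher) has L→O; N (Blocker): all of {Q, R, S} already in; P (Blocker): all of {Q, R, S} already in.
P enters the attractor at level 2, so Reacher can force the target in 2 moves from there.

2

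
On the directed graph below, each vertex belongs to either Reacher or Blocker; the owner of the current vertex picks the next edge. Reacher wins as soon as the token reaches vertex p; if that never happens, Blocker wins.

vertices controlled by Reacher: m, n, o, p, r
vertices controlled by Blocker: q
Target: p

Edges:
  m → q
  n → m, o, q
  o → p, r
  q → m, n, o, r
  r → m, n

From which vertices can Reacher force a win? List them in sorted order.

n, o, p, r

A0 = {p}
A1: add {o} — o (Reacher) has o→p.
A2: add {n} — n (Reacher) has n→o.
A3: add {r} — r (Reacher) has r→n.
A4 = A3; e.g. m (Reacher) has no edge into A3. Fixed point.
Reacher's winning region = {n, o, p, r}.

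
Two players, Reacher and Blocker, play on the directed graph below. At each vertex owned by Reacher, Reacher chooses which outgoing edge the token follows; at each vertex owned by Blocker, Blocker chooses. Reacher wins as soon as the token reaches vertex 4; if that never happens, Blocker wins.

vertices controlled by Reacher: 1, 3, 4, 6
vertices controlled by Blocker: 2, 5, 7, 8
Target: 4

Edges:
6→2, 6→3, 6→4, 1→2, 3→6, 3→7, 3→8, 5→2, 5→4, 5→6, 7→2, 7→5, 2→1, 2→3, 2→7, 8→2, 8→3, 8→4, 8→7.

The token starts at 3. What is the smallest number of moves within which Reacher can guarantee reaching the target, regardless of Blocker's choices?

2

A0 = {4}
A1: add {6} — 6 (Reacher) has 6→4.
A2: add {3} — 3 (Reacher) has 3→6.
A3 = A2; e.g. 1 (Reacher) has no edge into A2. Fixed point.
3 enters the attractor at level 2, so Reacher can force the target in 2 moves from there.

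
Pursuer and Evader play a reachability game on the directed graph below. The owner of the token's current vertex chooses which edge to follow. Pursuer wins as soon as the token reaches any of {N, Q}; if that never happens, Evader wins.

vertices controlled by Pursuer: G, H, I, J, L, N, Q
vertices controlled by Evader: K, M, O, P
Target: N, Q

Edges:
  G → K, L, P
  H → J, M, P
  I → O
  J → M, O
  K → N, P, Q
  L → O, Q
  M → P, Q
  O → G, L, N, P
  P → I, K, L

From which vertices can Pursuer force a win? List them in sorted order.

G, L, N, Q

A0 = {N, Q}
A1: add {L} — L (Pursuer) has L→Q.
A2: add {G} — G (Pursuer) has G→L.
A3 = A2; e.g. H (Pursuer) has no edge into A2. Fixed point.
Pursuer's winning region = {G, L, N, Q}.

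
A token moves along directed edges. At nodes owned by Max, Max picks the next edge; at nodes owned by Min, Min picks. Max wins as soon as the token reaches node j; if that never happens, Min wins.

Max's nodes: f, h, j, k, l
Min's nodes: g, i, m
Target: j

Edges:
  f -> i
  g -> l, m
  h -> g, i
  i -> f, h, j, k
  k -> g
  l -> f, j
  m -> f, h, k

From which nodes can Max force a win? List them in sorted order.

A0 = {j}
A1: add {l} — l (Max) has l→j.
A2 = A1; e.g. f (Max) has no edge into A1. Fixed point.
Max's winning region = {j, l}.

j, l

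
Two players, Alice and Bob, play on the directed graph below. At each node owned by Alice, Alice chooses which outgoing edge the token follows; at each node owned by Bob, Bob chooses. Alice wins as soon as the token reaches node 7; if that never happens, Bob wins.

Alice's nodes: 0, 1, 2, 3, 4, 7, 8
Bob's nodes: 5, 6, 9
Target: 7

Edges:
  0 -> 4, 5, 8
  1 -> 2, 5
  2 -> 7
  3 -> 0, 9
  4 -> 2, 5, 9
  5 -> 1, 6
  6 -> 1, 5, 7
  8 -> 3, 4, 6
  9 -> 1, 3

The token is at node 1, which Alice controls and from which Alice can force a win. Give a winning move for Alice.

A0 = {7}
A1: add {2} — 2 (Alice) has 2→7.
A2: add {1, 4} — 1 (Alice) has 1→2; 4 (Alice) has 4→2.
A3: add {0, 8} — 0 (Alice) has 0→4; 8 (Alice) has 8→4.
A4: add {3} — 3 (Alice) has 3→0.
A5: add {9} — 9 (Bob): all of {1, 3} already in.
A6 = A5; e.g. 5 (Bob) can still go to 6. Fixed point.
From 1, successor 2 is in the attractor (rank 1); the other successor 5 is not.

2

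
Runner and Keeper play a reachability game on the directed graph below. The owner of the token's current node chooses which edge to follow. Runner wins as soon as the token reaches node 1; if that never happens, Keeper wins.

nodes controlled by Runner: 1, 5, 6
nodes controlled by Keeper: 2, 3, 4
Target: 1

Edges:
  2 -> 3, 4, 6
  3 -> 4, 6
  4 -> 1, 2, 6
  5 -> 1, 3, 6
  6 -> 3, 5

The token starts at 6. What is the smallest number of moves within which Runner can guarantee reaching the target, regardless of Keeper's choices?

A0 = {1}
A1: add {5} — 5 (Runner) has 5→1.
A2: add {6} — 6 (Runner) has 6→5.
A3 = A2; e.g. 2 (Keeper) can still go to 3. Fixed point.
6 enters the attractor at level 2, so Runner can force the target in 2 moves from there.

2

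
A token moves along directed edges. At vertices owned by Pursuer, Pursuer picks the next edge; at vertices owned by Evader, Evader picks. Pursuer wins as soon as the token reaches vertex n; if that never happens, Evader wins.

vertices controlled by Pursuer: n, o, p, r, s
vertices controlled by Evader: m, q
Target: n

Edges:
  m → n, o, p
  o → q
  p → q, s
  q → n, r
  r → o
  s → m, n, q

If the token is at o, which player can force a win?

A0 = {n}
A1: add {s} — s (Pursuer) has s→n.
A2: add {p} — p (Pursuer) has p→s.
A3 = A2; e.g. m (Evader) can still go to o. Fixed point.
o never enters the attractor, so Evader can avoid the target forever.

Evader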